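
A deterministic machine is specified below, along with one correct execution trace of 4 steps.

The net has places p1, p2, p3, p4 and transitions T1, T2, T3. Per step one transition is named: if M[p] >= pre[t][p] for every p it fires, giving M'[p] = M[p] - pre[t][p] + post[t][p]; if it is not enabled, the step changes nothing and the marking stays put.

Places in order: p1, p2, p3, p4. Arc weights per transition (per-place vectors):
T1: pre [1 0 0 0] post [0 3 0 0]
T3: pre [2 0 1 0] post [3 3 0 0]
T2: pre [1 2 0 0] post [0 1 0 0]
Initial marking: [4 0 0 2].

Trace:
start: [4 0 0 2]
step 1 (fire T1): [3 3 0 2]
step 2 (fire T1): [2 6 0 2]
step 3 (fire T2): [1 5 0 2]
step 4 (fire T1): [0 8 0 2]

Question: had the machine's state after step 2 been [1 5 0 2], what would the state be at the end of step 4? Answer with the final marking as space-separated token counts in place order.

state after step 2 := [1 5 0 2]
step 3 (fire T2): [0 4 0 2]
step 4 (fire T1): [0 4 0 2]

0 4 0 2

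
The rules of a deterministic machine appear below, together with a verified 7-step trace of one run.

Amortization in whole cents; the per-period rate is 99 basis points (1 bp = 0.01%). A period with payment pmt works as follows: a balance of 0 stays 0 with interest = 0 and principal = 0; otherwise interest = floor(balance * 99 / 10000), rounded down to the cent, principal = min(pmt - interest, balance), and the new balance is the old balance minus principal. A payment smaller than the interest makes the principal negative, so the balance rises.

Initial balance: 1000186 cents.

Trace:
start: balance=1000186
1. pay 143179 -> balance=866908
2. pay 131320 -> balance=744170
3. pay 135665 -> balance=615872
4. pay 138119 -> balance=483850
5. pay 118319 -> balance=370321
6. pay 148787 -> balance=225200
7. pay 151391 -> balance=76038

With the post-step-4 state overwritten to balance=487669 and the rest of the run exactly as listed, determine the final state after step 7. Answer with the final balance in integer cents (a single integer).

79971

state after step 4 := balance=487669
5. pay 118319 -> balance=374177
6. pay 148787 -> balance=229094
7. pay 151391 -> balance=79971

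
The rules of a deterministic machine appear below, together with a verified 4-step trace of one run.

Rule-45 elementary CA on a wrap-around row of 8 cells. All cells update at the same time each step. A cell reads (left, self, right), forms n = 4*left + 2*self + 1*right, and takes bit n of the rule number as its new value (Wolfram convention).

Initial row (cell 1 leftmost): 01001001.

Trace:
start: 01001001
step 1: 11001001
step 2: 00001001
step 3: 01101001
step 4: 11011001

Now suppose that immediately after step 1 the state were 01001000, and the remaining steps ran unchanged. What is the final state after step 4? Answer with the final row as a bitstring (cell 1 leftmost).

state after step 1 := 01001000
step 2: 01001011
step 3: 11001110
step 4: 10001001

10001001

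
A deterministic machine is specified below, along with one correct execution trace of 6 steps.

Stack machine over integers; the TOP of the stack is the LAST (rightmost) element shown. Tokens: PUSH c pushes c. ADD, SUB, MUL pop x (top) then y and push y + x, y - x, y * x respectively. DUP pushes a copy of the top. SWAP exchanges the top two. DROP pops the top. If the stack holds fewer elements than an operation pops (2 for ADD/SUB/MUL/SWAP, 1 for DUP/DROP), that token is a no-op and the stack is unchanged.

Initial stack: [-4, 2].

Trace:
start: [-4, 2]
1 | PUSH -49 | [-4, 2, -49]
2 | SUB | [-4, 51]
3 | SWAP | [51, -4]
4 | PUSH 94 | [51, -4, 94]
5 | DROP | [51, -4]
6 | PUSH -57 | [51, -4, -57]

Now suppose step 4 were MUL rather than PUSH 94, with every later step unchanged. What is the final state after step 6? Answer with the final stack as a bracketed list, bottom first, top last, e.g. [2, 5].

[-57]

(re-executing from step 4 with the substitution; state before step 4: [51, -4])
4 | MUL | [-204]
5 | DROP | []
6 | PUSH -57 | [-57]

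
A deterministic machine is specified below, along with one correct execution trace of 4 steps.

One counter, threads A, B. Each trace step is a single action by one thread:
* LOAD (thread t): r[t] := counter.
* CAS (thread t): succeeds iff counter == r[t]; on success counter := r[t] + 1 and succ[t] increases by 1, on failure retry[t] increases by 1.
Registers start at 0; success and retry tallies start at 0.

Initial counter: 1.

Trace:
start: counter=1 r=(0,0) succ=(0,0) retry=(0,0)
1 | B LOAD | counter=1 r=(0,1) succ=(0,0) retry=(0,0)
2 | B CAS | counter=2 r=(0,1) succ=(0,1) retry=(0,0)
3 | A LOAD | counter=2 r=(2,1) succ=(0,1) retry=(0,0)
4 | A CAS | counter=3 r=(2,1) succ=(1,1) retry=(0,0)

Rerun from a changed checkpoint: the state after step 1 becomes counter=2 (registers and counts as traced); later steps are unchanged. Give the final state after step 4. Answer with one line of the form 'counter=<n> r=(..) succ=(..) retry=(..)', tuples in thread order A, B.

state after step 1 := counter=2 r=(0,1) succ=(0,0) retry=(0,0)
2 | B CAS | counter=2 r=(0,1) succ=(0,0) retry=(0,1)
3 | A LOAD | counter=2 r=(2,1) succ=(0,0) retry=(0,1)
4 | A CAS | counter=3 r=(2,1) succ=(1,0) retry=(0,1)

counter=3 r=(2,1) succ=(1,0) retry=(0,1)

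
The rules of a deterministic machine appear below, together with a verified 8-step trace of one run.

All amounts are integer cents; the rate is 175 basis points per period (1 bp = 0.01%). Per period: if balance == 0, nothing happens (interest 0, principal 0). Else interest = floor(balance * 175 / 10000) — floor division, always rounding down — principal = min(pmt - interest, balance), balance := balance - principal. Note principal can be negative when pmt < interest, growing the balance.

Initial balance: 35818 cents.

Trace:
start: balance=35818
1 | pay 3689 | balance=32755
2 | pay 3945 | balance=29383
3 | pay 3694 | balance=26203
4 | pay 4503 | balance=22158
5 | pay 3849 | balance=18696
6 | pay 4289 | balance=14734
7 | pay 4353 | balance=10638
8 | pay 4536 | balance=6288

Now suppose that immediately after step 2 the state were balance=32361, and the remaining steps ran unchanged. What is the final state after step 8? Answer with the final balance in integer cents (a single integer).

9593

state after step 2 := balance=32361
3 | pay 3694 | balance=29233
4 | pay 4503 | balance=25241
5 | pay 3849 | balance=21833
6 | pay 4289 | balance=17926
7 | pay 4353 | balance=13886
8 | pay 4536 | balance=9593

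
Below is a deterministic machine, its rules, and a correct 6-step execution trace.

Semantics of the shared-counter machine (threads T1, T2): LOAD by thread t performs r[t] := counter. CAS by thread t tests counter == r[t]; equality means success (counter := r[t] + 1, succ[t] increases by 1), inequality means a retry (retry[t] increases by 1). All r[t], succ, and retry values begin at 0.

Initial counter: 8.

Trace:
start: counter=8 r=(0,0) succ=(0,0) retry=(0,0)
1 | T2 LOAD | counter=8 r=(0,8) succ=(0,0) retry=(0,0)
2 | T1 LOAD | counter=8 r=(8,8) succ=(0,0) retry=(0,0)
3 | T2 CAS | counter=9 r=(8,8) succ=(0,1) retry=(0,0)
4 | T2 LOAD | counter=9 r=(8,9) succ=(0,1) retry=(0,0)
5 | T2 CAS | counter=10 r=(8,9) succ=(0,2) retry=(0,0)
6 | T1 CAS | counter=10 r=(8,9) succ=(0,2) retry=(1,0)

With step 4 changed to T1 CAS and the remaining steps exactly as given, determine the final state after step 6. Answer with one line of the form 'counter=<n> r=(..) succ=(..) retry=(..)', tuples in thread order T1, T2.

counter=9 r=(8,8) succ=(0,1) retry=(2,1)

(re-executing from step 4 with the substitution; state before step 4: counter=9 r=(8,8) succ=(0,1) retry=(0,0))
4 | T1 CAS | counter=9 r=(8,8) succ=(0,1) retry=(1,0)
5 | T2 CAS | counter=9 r=(8,8) succ=(0,1) retry=(1,1)
6 | T1 CAS | counter=9 r=(8,8) succ=(0,1) retry=(2,1)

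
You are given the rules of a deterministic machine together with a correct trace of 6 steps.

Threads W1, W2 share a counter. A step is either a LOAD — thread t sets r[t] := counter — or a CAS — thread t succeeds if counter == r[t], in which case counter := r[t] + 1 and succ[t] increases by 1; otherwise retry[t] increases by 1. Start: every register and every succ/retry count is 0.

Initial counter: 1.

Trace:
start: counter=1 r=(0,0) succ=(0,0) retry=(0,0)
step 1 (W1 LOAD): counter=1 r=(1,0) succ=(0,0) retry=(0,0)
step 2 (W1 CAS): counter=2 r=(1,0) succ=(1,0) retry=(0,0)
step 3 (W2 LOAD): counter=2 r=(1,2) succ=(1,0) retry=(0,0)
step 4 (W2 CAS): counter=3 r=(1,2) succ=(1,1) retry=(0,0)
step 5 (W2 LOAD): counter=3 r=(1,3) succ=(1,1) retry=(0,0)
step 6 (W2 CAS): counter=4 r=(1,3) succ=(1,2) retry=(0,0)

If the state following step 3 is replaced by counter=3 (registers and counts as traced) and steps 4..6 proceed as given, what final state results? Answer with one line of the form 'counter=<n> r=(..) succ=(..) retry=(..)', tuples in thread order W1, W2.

counter=4 r=(1,3) succ=(1,1) retry=(0,1)

state after step 3 := counter=3 r=(1,2) succ=(1,0) retry=(0,0)
step 4 (W2 CAS): counter=3 r=(1,2) succ=(1,0) retry=(0,1)
step 5 (W2 LOAD): counter=3 r=(1,3) succ=(1,0) retry=(0,1)
step 6 (W2 CAS): counter=4 r=(1,3) succ=(1,1) retry=(0,1)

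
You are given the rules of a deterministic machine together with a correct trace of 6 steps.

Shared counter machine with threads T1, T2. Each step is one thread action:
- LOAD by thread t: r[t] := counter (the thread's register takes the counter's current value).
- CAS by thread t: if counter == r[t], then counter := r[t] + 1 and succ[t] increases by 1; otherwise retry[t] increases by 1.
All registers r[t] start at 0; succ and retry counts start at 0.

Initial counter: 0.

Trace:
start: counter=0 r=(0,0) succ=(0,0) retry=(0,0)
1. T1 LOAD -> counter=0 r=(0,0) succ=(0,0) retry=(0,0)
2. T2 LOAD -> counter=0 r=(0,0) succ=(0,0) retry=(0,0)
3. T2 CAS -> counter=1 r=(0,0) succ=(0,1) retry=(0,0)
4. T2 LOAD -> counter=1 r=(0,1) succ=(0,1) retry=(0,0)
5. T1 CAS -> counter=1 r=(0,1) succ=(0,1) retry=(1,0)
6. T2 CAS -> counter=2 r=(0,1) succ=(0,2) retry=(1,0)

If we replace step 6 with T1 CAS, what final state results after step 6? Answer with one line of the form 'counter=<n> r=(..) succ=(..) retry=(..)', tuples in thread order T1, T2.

(re-executing from step 6 with the substitution; state before step 6: counter=1 r=(0,1) succ=(0,1) retry=(1,0))
6. T1 CAS -> counter=1 r=(0,1) succ=(0,1) retry=(2,0)

counter=1 r=(0,1) succ=(0,1) retry=(2,0)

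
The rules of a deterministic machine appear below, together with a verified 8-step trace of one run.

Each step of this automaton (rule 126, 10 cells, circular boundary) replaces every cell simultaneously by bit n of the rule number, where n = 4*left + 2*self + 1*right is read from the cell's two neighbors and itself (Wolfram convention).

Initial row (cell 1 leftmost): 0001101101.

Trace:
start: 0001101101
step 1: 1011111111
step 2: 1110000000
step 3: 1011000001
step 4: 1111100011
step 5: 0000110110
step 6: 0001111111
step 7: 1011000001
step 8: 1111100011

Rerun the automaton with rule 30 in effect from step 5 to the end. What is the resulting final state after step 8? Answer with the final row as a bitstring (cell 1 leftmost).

0111011101

(re-executing steps 5..8 under rule 30; state before step 5: 1111100011)
step 5: 0000010110
step 6: 0000110101
step 7: 1001100101
step 8: 0111011101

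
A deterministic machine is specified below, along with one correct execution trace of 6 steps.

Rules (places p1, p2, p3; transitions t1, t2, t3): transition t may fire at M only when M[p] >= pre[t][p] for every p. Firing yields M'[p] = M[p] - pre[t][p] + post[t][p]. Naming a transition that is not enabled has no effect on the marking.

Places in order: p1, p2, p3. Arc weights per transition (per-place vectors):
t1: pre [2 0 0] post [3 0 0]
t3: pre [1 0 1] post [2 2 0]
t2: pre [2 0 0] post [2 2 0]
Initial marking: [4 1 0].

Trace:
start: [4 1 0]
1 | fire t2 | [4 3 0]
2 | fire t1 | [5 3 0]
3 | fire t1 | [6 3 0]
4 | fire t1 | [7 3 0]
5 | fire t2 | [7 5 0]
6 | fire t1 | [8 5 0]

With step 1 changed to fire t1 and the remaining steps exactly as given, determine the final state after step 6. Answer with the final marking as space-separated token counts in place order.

(re-executing from step 1 with the substitution; state before step 1: [4 1 0])
1 | fire t1 | [5 1 0]
2 | fire t1 | [6 1 0]
3 | fire t1 | [7 1 0]
4 | fire t1 | [8 1 0]
5 | fire t2 | [8 3 0]
6 | fire t1 | [9 3 0]

9 3 0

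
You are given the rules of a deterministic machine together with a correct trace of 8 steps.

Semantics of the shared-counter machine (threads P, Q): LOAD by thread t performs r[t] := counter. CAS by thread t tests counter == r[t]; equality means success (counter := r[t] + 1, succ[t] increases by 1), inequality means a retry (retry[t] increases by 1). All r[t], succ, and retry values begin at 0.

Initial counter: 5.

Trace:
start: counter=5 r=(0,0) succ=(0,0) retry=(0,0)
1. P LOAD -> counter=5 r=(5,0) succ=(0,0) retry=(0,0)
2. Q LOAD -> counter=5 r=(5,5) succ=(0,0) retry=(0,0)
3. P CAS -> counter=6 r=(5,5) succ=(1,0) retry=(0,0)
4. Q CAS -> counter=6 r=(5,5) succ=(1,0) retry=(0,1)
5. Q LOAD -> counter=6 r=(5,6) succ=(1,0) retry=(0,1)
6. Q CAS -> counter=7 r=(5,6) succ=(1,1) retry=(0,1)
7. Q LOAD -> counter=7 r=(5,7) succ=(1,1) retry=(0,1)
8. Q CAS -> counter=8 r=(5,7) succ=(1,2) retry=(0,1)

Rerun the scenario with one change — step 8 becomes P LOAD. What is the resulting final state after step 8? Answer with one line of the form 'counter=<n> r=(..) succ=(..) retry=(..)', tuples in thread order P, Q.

(re-executing from step 8 with the substitution; state before step 8: counter=7 r=(5,7) succ=(1,1) retry=(0,1))
8. P LOAD -> counter=7 r=(7,7) succ=(1,1) retry=(0,1)

counter=7 r=(7,7) succ=(1,1) retry=(0,1)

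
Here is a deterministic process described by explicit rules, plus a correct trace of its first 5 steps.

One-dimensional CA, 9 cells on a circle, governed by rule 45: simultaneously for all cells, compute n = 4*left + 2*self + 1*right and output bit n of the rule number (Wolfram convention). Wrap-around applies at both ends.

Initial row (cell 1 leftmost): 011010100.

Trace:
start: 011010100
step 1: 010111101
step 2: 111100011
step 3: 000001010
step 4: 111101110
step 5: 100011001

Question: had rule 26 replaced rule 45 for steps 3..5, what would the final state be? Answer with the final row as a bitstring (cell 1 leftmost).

101011000

(re-executing steps 3..5 under rule 26; state before step 3: 111100011)
step 3: 000010110
step 4: 000100101
step 5: 101011000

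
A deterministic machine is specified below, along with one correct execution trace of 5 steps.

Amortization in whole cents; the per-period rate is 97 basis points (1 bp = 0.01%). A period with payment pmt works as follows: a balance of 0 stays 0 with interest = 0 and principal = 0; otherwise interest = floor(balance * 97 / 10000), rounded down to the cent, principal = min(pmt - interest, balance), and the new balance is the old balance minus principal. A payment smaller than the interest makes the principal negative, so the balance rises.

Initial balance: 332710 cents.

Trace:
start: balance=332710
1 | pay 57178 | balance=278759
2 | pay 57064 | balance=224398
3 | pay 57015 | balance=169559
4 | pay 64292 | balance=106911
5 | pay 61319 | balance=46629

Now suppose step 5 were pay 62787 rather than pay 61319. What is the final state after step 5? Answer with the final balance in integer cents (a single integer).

45161

(re-executing from step 5 with the substitution; state before step 5: balance=106911)
5 | pay 62787 | balance=45161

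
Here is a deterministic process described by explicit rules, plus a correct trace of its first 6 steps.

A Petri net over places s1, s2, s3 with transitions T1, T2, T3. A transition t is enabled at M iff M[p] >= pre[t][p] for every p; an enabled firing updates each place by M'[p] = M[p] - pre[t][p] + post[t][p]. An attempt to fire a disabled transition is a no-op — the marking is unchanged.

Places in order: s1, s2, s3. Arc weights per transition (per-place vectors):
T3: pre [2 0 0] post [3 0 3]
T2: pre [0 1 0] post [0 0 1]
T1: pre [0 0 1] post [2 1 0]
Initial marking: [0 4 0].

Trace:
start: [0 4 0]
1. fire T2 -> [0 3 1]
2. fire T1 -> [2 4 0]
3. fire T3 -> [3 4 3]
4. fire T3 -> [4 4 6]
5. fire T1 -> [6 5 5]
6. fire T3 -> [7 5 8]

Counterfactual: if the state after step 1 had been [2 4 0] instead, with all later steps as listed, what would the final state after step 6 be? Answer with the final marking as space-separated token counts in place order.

7 5 8

state after step 1 := [2 4 0]
2. fire T1 -> [2 4 0]
3. fire T3 -> [3 4 3]
4. fire T3 -> [4 4 6]
5. fire T1 -> [6 5 5]
6. fire T3 -> [7 5 8]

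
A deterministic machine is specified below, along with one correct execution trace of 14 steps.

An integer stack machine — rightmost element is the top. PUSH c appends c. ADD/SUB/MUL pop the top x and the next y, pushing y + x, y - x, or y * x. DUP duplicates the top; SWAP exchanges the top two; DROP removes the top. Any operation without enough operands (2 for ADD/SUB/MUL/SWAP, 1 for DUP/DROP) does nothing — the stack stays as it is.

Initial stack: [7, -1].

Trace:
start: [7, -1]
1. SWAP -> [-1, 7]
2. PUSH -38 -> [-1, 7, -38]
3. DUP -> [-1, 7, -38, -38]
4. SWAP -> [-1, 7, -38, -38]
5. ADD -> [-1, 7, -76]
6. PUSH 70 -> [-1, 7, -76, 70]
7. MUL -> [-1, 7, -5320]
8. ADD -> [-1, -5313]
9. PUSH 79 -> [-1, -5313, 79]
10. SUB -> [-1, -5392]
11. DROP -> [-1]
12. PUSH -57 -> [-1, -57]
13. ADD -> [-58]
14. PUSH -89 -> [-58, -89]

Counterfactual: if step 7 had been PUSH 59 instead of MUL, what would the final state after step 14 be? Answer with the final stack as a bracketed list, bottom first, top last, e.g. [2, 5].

[-1, 7, -133, -89]

(re-executing from step 7 with the substitution; state before step 7: [-1, 7, -76, 70])
7. PUSH 59 -> [-1, 7, -76, 70, 59]
8. ADD -> [-1, 7, -76, 129]
9. PUSH 79 -> [-1, 7, -76, 129, 79]
10. SUB -> [-1, 7, -76, 50]
11. DROP -> [-1, 7, -76]
12. PUSH -57 -> [-1, 7, -76, -57]
13. ADD -> [-1, 7, -133]
14. PUSH -89 -> [-1, 7, -133, -89]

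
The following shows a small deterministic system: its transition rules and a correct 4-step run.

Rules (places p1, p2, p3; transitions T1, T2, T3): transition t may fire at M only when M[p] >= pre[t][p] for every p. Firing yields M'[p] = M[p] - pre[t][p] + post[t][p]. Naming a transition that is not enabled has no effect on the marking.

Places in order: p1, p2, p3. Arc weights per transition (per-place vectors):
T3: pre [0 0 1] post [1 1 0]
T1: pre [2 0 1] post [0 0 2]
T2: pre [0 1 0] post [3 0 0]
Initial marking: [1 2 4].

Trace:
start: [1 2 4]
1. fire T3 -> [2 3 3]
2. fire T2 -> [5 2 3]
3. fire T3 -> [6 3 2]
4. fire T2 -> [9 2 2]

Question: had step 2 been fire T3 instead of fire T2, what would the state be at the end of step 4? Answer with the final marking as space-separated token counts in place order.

(re-executing from step 2 with the substitution; state before step 2: [2 3 3])
2. fire T3 -> [3 4 2]
3. fire T3 -> [4 5 1]
4. fire T2 -> [7 4 1]

7 4 1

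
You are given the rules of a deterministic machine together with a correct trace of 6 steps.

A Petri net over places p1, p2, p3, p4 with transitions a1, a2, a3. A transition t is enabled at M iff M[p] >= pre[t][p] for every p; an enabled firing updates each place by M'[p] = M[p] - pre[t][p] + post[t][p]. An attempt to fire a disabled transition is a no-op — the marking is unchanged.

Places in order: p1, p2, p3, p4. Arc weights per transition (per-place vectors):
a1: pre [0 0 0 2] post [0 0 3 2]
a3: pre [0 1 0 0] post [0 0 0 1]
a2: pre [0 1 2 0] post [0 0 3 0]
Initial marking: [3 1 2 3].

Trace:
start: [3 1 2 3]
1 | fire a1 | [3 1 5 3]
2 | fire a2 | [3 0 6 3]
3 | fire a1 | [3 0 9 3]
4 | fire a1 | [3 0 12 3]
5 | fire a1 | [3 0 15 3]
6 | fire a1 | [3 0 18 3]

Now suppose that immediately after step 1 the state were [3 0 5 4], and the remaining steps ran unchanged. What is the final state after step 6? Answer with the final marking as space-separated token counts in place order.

state after step 1 := [3 0 5 4]
2 | fire a2 | [3 0 5 4]
3 | fire a1 | [3 0 8 4]
4 | fire a1 | [3 0 11 4]
5 | fire a1 | [3 0 14 4]
6 | fire a1 | [3 0 17 4]

3 0 17 4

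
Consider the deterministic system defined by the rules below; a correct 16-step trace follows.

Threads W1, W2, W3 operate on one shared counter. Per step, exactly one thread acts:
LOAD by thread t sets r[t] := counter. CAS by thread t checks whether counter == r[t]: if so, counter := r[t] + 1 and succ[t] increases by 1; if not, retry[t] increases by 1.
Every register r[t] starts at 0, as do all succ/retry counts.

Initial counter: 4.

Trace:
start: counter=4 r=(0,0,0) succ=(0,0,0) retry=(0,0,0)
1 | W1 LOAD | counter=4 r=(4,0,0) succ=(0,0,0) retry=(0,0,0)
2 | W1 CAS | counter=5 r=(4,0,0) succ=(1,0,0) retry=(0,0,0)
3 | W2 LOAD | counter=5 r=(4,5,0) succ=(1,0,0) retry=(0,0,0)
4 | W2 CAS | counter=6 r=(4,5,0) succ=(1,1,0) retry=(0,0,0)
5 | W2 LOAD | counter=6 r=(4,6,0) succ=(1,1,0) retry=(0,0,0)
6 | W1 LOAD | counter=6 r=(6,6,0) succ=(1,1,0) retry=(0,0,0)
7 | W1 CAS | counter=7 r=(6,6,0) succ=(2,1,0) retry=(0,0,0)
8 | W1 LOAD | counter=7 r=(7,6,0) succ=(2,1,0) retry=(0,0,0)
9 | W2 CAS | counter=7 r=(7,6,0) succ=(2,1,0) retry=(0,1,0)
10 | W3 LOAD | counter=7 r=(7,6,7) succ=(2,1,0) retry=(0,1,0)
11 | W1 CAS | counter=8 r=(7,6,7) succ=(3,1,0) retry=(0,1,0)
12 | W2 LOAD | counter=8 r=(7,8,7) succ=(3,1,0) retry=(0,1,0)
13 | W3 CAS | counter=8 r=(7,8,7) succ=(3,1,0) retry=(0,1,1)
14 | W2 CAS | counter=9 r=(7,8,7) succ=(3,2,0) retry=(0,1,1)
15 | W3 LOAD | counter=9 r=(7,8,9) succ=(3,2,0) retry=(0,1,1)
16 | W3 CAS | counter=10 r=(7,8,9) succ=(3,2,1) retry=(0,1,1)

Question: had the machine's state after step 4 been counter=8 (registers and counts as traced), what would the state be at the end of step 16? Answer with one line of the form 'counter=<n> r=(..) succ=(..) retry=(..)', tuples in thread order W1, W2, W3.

state after step 4 := counter=8 r=(4,5,0) succ=(1,1,0) retry=(0,0,0)
5 | W2 LOAD | counter=8 r=(4,8,0) succ=(1,1,0) retry=(0,0,0)
6 | W1 LOAD | counter=8 r=(8,8,0) succ=(1,1,0) retry=(0,0,0)
7 | W1 CAS | counter=9 r=(8,8,0) succ=(2,1,0) retry=(0,0,0)
8 | W1 LOAD | counter=9 r=(9,8,0) succ=(2,1,0) retry=(0,0,0)
9 | W2 CAS | counter=9 r=(9,8,0) succ=(2,1,0) retry=(0,1,0)
10 | W3 LOAD | counter=9 r=(9,8,9) succ=(2,1,0) retry=(0,1,0)
11 | W1 CAS | counter=10 r=(9,8,9) succ=(3,1,0) retry=(0,1,0)
12 | W2 LOAD | counter=10 r=(9,10,9) succ=(3,1,0) retry=(0,1,0)
13 | W3 CAS | counter=10 r=(9,10,9) succ=(3,1,0) retry=(0,1,1)
14 | W2 CAS | counter=11 r=(9,10,9) succ=(3,2,0) retry=(0,1,1)
15 | W3 LOAD | counter=11 r=(9,10,11) succ=(3,2,0) retry=(0,1,1)
16 | W3 CAS | counter=12 r=(9,10,11) succ=(3,2,1) retry=(0,1,1)

counter=12 r=(9,10,11) succ=(3,2,1) retry=(0,1,1)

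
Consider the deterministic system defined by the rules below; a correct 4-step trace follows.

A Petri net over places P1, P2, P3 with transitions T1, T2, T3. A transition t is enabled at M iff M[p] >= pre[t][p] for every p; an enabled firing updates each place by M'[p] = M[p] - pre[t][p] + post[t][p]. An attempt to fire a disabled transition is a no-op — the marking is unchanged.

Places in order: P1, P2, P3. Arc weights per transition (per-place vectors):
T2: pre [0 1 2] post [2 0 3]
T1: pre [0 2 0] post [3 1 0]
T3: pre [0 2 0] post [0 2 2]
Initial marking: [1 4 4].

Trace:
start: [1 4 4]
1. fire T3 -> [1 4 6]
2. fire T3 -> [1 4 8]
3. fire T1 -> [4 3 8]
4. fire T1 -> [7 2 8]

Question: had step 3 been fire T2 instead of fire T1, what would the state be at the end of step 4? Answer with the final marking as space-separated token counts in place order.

(re-executing from step 3 with the substitution; state before step 3: [1 4 8])
3. fire T2 -> [3 3 9]
4. fire T1 -> [6 2 9]

6 2 9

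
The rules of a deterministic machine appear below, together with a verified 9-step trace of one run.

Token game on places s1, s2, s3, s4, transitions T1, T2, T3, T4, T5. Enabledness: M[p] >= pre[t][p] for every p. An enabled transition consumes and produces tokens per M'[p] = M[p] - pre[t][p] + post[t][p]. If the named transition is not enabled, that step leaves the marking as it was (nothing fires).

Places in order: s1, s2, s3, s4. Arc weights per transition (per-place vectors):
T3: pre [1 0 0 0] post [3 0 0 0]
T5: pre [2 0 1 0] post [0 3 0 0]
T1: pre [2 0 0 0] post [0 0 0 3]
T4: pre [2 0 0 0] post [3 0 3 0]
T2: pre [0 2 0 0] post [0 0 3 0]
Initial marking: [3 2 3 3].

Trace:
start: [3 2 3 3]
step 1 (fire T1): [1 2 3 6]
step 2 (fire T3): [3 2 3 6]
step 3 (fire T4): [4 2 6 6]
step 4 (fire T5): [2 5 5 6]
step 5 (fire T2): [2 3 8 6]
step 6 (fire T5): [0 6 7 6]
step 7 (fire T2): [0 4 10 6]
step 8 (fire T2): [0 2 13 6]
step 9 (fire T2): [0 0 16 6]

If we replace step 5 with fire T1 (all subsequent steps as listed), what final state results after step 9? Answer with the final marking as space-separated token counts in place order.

0 1 11 9

(re-executing from step 5 with the substitution; state before step 5: [2 5 5 6])
step 5 (fire T1): [0 5 5 9]
step 6 (fire T5): [0 5 5 9]
step 7 (fire T2): [0 3 8 9]
step 8 (fire T2): [0 1 11 9]
step 9 (fire T2): [0 1 11 9]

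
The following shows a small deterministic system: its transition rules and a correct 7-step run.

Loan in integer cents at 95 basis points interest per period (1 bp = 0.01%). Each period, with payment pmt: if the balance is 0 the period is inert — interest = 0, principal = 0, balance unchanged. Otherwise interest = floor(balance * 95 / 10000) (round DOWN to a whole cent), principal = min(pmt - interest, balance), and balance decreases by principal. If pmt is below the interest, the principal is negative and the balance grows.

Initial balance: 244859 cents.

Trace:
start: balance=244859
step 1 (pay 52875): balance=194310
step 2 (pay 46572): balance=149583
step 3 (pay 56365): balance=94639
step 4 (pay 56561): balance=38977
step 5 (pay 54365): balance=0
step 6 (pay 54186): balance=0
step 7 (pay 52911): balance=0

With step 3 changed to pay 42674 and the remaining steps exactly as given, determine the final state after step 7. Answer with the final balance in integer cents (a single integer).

0

(re-executing from step 3 with the substitution; state before step 3: balance=149583)
step 3 (pay 42674): balance=108330
step 4 (pay 56561): balance=52798
step 5 (pay 54365): balance=0
step 6 (pay 54186): balance=0
step 7 (pay 52911): balance=0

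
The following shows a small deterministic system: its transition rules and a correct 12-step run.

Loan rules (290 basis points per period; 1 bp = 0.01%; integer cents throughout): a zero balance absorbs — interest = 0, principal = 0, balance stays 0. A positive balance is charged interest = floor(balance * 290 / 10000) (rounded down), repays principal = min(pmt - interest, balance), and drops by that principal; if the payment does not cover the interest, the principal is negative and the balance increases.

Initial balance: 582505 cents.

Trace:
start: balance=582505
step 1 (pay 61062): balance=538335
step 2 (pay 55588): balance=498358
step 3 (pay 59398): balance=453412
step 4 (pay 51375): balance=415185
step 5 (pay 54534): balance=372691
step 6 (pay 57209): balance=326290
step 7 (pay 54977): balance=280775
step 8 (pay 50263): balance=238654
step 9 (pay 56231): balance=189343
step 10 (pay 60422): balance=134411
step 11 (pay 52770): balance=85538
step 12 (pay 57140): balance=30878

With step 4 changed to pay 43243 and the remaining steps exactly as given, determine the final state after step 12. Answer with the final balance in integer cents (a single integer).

(re-executing from step 4 with the substitution; state before step 4: balance=453412)
step 4 (pay 43243): balance=423317
step 5 (pay 54534): balance=381059
step 6 (pay 57209): balance=334900
step 7 (pay 54977): balance=289635
step 8 (pay 50263): balance=247771
step 9 (pay 56231): balance=198725
step 10 (pay 60422): balance=144066
step 11 (pay 52770): balance=95473
step 12 (pay 57140): balance=41101

41101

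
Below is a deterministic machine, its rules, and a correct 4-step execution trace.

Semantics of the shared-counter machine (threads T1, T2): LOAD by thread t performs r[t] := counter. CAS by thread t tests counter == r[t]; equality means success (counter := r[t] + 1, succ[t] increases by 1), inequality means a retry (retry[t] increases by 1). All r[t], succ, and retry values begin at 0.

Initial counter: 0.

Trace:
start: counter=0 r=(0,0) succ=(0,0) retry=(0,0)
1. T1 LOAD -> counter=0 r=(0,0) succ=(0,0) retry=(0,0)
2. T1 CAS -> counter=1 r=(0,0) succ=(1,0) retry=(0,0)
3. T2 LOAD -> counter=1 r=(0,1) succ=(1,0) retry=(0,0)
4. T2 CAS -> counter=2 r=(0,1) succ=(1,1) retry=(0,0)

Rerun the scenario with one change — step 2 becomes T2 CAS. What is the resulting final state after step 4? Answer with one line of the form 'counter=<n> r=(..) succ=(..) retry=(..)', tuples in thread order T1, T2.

(re-executing from step 2 with the substitution; state before step 2: counter=0 r=(0,0) succ=(0,0) retry=(0,0))
2. T2 CAS -> counter=1 r=(0,0) succ=(0,1) retry=(0,0)
3. T2 LOAD -> counter=1 r=(0,1) succ=(0,1) retry=(0,0)
4. T2 CAS -> counter=2 r=(0,1) succ=(0,2) retry=(0,0)

counter=2 r=(0,1) succ=(0,2) retry=(0,0)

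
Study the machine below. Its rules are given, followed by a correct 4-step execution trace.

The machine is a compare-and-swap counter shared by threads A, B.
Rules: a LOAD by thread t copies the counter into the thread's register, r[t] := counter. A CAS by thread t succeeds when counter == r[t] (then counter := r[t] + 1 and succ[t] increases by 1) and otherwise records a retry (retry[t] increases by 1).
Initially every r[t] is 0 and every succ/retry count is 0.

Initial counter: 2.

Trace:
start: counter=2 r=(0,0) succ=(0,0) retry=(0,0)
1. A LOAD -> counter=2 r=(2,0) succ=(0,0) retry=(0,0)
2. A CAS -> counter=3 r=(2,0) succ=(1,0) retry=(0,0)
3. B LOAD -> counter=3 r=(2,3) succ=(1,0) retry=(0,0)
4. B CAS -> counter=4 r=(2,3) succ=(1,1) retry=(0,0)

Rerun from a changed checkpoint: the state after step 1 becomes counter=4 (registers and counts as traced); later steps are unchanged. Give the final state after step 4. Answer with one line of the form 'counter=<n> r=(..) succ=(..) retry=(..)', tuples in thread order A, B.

counter=5 r=(2,4) succ=(0,1) retry=(1,0)

state after step 1 := counter=4 r=(2,0) succ=(0,0) retry=(0,0)
2. A CAS -> counter=4 r=(2,0) succ=(0,0) retry=(1,0)
3. B LOAD -> counter=4 r=(2,4) succ=(0,0) retry=(1,0)
4. B CAS -> counter=5 r=(2,4) succ=(0,1) retry=(1,0)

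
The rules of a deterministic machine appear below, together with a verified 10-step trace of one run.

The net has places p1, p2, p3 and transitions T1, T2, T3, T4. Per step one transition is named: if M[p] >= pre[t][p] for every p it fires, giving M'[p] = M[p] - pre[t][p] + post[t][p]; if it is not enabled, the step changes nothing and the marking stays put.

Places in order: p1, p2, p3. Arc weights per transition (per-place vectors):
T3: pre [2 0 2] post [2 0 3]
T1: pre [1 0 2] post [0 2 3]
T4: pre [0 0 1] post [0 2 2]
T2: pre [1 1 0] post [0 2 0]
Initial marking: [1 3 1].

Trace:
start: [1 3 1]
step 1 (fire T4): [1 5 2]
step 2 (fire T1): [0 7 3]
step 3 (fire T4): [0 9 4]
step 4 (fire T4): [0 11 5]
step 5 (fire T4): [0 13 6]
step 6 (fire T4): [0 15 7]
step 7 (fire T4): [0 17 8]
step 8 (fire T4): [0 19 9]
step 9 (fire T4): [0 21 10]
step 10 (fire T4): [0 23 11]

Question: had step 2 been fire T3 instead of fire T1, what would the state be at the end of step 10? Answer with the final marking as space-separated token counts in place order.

(re-executing from step 2 with the substitution; state before step 2: [1 5 2])
step 2 (fire T3): [1 5 2]
step 3 (fire T4): [1 7 3]
step 4 (fire T4): [1 9 4]
step 5 (fire T4): [1 11 5]
step 6 (fire T4): [1 13 6]
step 7 (fire T4): [1 15 7]
step 8 (fire T4): [1 17 8]
step 9 (fire T4): [1 19 9]
step 10 (fire T4): [1 21 10]

1 21 10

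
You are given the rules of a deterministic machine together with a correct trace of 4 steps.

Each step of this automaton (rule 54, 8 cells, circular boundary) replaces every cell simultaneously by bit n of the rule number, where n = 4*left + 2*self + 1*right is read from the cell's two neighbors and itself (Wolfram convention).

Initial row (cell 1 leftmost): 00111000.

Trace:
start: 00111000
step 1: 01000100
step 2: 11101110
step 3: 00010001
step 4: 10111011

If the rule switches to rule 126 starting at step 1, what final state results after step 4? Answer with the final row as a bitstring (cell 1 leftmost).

(re-executing steps 1..4 under rule 126; state before step 1: 00111000)
step 1: 01101100
step 2: 11111110
step 3: 10000011
step 4: 11000110

11000110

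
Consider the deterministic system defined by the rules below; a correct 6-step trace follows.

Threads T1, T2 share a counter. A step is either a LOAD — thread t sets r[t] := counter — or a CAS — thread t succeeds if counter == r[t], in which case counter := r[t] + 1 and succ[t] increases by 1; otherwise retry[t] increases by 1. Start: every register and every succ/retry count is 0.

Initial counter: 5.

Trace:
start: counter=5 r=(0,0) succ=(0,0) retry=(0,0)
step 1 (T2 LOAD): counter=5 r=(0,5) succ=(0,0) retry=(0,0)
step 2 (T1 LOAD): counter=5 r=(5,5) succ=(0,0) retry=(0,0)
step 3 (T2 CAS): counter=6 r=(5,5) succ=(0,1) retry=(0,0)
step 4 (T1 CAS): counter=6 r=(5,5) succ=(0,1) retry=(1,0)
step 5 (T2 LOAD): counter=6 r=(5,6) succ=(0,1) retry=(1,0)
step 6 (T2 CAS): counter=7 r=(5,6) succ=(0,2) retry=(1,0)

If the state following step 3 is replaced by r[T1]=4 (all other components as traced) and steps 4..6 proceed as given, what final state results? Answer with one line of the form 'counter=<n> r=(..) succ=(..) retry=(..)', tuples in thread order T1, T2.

counter=7 r=(4,6) succ=(0,2) retry=(1,0)

state after step 3 := counter=6 r=(4,5) succ=(0,1) retry=(0,0)
step 4 (T1 CAS): counter=6 r=(4,5) succ=(0,1) retry=(1,0)
step 5 (T2 LOAD): counter=6 r=(4,6) succ=(0,1) retry=(1,0)
step 6 (T2 CAS): counter=7 r=(4,6) succ=(0,2) retry=(1,0)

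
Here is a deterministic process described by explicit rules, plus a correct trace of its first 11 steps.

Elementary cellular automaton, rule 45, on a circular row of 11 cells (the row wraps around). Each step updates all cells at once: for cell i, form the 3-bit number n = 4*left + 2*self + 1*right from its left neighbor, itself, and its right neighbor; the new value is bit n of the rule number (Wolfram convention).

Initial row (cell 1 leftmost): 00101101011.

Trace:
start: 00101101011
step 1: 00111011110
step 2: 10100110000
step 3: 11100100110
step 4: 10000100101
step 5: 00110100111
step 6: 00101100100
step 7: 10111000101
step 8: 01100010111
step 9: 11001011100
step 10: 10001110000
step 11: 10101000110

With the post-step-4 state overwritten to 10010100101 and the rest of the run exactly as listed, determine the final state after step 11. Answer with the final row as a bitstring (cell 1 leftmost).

state after step 4 := 10010100101
step 5: 00011100111
step 6: 01010000100
step 7: 01110110101
step 8: 11001101111
step 9: 00001011000
step 10: 11101110011
step 11: 00011000010

00011000010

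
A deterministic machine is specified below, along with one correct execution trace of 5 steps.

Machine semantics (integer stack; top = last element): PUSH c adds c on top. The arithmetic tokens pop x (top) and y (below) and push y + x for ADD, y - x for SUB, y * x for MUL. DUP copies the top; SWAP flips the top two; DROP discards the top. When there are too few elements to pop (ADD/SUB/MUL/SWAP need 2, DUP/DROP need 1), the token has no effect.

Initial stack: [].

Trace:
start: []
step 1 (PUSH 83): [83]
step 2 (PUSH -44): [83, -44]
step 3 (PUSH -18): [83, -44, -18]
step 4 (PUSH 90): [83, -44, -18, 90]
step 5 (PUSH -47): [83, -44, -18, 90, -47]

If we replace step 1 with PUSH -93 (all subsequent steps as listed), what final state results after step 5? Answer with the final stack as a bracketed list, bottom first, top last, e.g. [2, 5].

[-93, -44, -18, 90, -47]

(re-executing from step 1 with the substitution; state before step 1: [])
step 1 (PUSH -93): [-93]
step 2 (PUSH -44): [-93, -44]
step 3 (PUSH -18): [-93, -44, -18]
step 4 (PUSH 90): [-93, -44, -18, 90]
step 5 (PUSH -47): [-93, -44, -18, 90, -47]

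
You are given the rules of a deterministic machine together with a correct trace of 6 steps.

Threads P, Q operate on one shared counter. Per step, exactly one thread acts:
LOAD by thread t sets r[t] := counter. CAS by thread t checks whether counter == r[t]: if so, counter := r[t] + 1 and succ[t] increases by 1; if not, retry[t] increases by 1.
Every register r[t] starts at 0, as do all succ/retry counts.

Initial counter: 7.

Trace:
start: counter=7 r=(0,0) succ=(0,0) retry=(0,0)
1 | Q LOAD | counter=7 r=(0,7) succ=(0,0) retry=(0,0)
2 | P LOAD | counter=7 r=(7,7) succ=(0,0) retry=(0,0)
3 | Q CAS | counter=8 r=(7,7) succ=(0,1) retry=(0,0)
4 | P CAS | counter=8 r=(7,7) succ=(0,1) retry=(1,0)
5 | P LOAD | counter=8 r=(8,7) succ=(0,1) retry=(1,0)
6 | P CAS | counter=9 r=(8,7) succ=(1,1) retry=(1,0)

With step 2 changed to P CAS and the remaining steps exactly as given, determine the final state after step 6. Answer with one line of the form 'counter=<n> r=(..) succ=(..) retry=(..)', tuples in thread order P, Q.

(re-executing from step 2 with the substitution; state before step 2: counter=7 r=(0,7) succ=(0,0) retry=(0,0))
2 | P CAS | counter=7 r=(0,7) succ=(0,0) retry=(1,0)
3 | Q CAS | counter=8 r=(0,7) succ=(0,1) retry=(1,0)
4 | P CAS | counter=8 r=(0,7) succ=(0,1) retry=(2,0)
5 | P LOAD | counter=8 r=(8,7) succ=(0,1) retry=(2,0)
6 | P CAS | counter=9 r=(8,7) succ=(1,1) retry=(2,0)

counter=9 r=(8,7) succ=(1,1) retry=(2,0)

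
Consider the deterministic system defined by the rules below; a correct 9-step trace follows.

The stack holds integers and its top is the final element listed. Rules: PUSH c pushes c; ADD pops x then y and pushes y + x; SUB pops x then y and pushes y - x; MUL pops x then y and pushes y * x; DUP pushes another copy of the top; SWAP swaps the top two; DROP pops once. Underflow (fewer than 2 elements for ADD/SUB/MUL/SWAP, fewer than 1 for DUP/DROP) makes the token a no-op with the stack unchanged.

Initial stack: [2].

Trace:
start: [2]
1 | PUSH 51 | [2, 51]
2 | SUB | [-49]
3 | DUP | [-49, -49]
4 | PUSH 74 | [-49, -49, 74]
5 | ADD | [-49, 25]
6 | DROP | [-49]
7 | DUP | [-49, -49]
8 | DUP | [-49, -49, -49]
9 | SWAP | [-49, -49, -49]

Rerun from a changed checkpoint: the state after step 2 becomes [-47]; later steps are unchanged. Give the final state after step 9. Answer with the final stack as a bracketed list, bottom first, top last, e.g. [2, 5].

[-47, -47, -47]

state after step 2 := [-47]
3 | DUP | [-47, -47]
4 | PUSH 74 | [-47, -47, 74]
5 | ADD | [-47, 27]
6 | DROP | [-47]
7 | DUP | [-47, -47]
8 | DUP | [-47, -47, -47]
9 | SWAP | [-47, -47, -47]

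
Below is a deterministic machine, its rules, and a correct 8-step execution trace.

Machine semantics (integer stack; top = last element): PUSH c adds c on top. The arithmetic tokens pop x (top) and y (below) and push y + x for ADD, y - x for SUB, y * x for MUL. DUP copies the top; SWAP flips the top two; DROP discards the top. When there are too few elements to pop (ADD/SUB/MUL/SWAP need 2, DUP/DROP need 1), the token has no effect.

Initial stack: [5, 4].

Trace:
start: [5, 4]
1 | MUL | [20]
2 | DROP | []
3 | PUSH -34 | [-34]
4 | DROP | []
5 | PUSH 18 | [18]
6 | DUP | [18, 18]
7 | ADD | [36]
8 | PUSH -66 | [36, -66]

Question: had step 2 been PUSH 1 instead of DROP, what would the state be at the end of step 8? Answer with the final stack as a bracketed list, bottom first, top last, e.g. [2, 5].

[20, 1, 36, -66]

(re-executing from step 2 with the substitution; state before step 2: [20])
2 | PUSH 1 | [20, 1]
3 | PUSH -34 | [20, 1, -34]
4 | DROP | [20, 1]
5 | PUSH 18 | [20, 1, 18]
6 | DUP | [20, 1, 18, 18]
7 | ADD | [20, 1, 36]
8 | PUSH -66 | [20, 1, 36, -66]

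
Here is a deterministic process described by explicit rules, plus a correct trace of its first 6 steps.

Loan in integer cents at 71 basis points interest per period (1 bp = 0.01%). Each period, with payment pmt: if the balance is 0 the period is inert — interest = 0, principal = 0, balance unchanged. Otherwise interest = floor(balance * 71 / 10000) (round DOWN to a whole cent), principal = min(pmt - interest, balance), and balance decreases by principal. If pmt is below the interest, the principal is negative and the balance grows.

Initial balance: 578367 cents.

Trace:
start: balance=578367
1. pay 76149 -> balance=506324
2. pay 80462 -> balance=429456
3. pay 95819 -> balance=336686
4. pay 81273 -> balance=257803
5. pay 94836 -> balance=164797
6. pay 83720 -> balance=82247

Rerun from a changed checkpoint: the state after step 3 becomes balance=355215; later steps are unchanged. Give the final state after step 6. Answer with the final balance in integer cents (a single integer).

101173

state after step 3 := balance=355215
4. pay 81273 -> balance=276464
5. pay 94836 -> balance=183590
6. pay 83720 -> balance=101173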